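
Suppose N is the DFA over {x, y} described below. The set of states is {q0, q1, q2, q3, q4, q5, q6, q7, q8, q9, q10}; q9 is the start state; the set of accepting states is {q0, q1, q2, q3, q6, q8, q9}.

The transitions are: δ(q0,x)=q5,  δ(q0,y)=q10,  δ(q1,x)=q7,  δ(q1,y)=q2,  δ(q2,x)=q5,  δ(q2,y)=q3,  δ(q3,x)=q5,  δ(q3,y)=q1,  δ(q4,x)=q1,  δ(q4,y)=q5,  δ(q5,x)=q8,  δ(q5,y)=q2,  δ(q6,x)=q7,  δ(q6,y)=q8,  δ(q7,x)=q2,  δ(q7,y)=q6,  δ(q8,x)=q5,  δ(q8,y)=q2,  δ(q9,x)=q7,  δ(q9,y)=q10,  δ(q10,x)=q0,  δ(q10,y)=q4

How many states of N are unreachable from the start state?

A breadth-first search from the start state visits every state.

0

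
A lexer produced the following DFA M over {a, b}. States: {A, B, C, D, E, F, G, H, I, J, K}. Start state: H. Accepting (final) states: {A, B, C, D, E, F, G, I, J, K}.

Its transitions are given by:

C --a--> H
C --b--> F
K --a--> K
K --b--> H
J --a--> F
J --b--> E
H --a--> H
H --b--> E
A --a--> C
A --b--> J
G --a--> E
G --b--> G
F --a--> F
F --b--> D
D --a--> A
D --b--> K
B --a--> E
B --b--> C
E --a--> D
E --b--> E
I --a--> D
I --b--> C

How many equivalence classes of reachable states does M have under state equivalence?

First remove the unreachable states {B,G,I}; 8 states remain.
P0 = {A,C,D,E,F,J,K} | {H}.
Split {A,C,D,E,F,J,K} by δ(·,a) → {A,D,E,F,J,K} and {C}.
Refine {A,D,E,F,J,K} on symbol a: members go to different blocks, giving {D,E,F,J,K} and {A}.
Refine {D,E,F,J,K} on symbol a: members go to different blocks, giving {E,F,J,K} and {D}.
On input a, block {E,F,J,K} splits into {F,J,K} and {E}.
On input b, block {F,J,K} splits into {F} and {J} and {K}.
The partition is now stable with 8 blocks: {F} | {H} | {C} | {A} | {D} | {E} | {J} | {K}.

8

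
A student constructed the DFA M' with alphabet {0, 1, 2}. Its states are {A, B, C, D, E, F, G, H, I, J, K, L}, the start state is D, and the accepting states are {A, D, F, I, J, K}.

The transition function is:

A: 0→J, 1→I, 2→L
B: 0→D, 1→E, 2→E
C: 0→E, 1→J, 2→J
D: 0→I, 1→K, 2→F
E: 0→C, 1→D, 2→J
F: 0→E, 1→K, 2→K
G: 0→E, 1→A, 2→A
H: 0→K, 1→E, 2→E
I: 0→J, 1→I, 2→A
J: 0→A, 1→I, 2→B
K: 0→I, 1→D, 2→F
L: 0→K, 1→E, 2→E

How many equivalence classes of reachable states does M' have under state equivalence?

Reachable states from the start: {A,B,C,D,E,F,I,J,K,L}. Unreachable: {G,H} — drop them.
P0 = {A,D,F,I,J,K} | {B,C,E,L}.
Split {A,D,F,I,J,K} by δ(·,0) → {A,D,I,J,K} and {F}.
Split {A,D,I,J,K} by δ(·,2) → {A,J} and {D,K} and {I}.
Split {B,C,E,L} by δ(·,0) → {B,L} and {C,E}.
On input 1, block {C,E} splits into {C} and {E}.
Stable partition: {A,J} | {B,L} | {F} | {D,K} | {I} | {C} | {E} — 7 equivalence classes.

7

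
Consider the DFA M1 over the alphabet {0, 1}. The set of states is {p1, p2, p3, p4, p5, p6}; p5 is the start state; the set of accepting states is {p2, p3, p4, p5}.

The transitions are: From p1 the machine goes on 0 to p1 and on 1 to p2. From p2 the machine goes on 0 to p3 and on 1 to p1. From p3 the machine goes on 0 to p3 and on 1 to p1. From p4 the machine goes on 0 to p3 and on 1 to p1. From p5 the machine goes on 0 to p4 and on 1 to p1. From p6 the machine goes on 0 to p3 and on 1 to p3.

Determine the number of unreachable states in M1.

1

BFS from p5 reaches {p1, p2, p3, p4, p5}; the 1 state(s) p6 are never visited.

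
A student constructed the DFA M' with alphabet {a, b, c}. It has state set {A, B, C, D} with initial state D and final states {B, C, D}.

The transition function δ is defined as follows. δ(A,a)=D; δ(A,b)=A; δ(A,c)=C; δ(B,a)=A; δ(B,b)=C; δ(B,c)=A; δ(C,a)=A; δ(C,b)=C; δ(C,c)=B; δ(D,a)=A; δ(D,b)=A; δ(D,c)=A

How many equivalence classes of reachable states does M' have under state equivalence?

Every state is reachable, so we keep all 4.
P0 = {B,C,D} | {A}.
Split {B,C,D} by δ(·,b) → {B,C} and {D}.
On input c, block {B,C} splits into {B} and {C}.
No further refinement is possible. Final partition (4 blocks): {B} | {A} | {D} | {C}.

4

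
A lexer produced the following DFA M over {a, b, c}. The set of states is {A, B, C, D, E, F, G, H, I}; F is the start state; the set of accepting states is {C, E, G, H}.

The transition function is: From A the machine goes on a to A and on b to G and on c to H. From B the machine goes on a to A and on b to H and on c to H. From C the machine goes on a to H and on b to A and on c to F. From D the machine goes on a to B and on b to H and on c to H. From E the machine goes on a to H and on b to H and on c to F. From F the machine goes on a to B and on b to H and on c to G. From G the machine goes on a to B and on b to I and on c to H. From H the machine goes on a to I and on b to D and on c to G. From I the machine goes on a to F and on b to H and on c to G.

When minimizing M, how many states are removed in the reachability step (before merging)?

No path from F leads to C, E; the other 7 states are all reachable.

2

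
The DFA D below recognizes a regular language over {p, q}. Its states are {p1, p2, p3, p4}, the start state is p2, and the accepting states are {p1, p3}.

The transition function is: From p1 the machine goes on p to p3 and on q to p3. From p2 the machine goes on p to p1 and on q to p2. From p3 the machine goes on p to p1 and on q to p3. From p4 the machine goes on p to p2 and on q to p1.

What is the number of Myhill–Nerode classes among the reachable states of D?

Reachable states from the start: {p1,p2,p3}. Unreachable: {p4} — drop them.
P0 = {p1,p3} | {p2}.
No further refinement is possible. Final partition (2 blocks): {p1,p3} | {p2}.

2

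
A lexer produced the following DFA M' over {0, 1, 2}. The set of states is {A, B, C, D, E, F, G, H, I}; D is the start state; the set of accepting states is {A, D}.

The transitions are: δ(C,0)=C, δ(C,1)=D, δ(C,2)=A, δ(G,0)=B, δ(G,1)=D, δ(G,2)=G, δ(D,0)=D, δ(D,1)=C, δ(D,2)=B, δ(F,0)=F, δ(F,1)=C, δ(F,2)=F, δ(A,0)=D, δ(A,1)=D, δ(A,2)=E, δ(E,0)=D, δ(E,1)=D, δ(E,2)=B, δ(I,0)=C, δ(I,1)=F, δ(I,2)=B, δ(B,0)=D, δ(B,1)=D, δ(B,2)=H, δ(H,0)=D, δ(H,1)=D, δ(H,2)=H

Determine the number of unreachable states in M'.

3

No path from D leads to F, G, I; the other 6 states are all reachable.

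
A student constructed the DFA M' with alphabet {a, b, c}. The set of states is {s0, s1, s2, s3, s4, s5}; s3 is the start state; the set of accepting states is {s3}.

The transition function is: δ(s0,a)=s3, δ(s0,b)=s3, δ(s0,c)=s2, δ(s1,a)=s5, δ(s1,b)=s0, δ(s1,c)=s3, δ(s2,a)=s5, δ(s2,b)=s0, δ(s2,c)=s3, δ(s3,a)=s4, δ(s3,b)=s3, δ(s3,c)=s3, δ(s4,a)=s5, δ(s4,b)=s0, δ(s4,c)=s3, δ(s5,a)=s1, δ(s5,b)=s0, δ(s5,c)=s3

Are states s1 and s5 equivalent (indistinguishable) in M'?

Yes

Initial partition by acceptance: {s3} | {s0,s1,s2,s4,s5}.
Refine {s0,s1,s2,s4,s5} on symbol a: members go to different blocks, giving {s1,s2,s4,s5} and {s0}.
No further refinement is possible. Final partition (3 blocks): {s3} | {s1,s2,s4,s5} | {s0}.
s1 and s5 lie in the same block of the stable partition, so they are equivalent — no string distinguishes them.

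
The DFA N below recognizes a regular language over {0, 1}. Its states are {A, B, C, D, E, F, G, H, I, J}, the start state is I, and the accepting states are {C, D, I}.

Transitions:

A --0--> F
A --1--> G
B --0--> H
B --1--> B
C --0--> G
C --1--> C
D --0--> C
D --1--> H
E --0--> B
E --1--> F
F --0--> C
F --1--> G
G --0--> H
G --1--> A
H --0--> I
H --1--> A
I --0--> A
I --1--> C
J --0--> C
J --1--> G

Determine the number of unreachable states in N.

BFS from I reaches {A, C, F, G, H, I}; the 4 state(s) B, D, E, J are never visited.

4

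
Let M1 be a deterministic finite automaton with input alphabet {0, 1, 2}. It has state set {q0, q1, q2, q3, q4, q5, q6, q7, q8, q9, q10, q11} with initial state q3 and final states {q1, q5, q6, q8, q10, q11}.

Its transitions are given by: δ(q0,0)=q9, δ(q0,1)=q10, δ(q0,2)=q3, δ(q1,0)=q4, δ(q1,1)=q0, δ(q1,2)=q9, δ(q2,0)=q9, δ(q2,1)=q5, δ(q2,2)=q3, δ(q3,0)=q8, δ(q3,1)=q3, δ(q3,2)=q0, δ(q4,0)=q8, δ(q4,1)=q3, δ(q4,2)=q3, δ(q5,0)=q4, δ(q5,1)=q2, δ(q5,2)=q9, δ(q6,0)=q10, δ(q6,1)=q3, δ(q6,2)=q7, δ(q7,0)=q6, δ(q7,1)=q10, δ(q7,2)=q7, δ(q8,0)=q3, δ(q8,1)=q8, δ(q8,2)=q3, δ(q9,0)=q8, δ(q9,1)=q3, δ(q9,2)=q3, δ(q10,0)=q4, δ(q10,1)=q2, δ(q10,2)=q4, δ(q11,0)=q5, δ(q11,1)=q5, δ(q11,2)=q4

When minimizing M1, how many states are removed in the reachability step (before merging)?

Starting at q3 and following transitions, the reachable set is {q0, q2, q3, q4, q5, q8, q9, q10}. That leaves q1, q6, q7, q11 unreachable — 4 in total.

4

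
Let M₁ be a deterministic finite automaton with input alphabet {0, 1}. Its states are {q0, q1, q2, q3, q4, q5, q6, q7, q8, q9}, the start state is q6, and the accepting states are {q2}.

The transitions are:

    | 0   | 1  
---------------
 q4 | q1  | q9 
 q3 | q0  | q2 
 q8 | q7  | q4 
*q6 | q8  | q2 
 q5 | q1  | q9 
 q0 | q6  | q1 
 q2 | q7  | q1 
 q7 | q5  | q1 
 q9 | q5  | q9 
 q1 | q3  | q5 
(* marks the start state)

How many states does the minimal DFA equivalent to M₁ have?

All states are reachable from the start state.
Initial partition by acceptance: {q2} | {q0,q1,q3,q4,q5,q6,q7,q8,q9}.
Refine {q0,q1,q3,q4,q5,q6,q7,q8,q9} on symbol 1: members go to different blocks, giving {q0,q1,q4,q5,q7,q8,q9} and {q3,q6}.
Refine {q0,q1,q4,q5,q7,q8,q9} on symbol 0: members go to different blocks, giving {q4,q5,q7,q8,q9} and {q0,q1}.
Split {q4,q5,q7,q8,q9} by δ(·,0) → {q7,q8,q9} and {q4,q5}.
On input 0, block {q7,q8,q9} splits into {q7,q9} and {q8}.
On input 1, block {q7,q9} splits into {q7} and {q9}.
Refine {q3,q6} on symbol 0: members go to different blocks, giving {q3} and {q6}.
On input 0, block {q0,q1} splits into {q0} and {q1}.
No further refinement is possible. Final partition (9 blocks): {q2} | {q7} | {q3} | {q0} | {q4,q5} | {q8} | {q9} | {q6} | {q1}.

9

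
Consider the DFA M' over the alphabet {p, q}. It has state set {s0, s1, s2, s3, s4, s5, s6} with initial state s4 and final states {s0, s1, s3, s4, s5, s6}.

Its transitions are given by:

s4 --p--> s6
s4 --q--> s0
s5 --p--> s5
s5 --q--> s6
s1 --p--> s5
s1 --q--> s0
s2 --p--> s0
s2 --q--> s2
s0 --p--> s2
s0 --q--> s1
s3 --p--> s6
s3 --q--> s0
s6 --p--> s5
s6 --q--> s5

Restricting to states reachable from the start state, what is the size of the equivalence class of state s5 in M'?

First remove the unreachable states {s3}; 6 states remain.
Initial partition by acceptance: {s0,s1,s4,s5,s6} | {s2}.
On input p, block {s0,s1,s4,s5,s6} splits into {s1,s4,s5,s6} and {s0}.
On input q, block {s1,s4,s5,s6} splits into {s1,s4} and {s5,s6}.
Stable partition: {s1,s4} | {s2} | {s0} | {s5,s6} — 4 equivalence classes.
State s5 belongs to the block {s5,s6}, which has 2 states.

2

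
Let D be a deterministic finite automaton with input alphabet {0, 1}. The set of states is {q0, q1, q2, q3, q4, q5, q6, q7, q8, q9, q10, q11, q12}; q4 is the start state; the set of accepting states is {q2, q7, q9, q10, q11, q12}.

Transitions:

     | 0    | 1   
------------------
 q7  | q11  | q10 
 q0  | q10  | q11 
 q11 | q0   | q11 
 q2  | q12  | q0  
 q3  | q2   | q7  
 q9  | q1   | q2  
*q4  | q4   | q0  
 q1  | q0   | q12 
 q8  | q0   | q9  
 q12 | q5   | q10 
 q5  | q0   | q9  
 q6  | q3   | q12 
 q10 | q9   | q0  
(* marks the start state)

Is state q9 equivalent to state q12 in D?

Yes

First remove the unreachable states {q3,q6,q7,q8}; 9 states remain.
Start with accepting vs non-accepting: {q2,q9,q10,q11,q12} | {q0,q1,q4,q5}.
On input 0, block {q2,q9,q10,q11,q12} splits into {q9,q11,q12} and {q2,q10}.
Refine {q9,q11,q12} on symbol 1: members go to different blocks, giving {q9,q12} and {q11}.
Refine {q0,q1,q4,q5} on symbol 0: members go to different blocks, giving {q1,q4,q5} and {q0}.
Split {q1,q4,q5} by δ(·,0) → {q1,q5} and {q4}.
No further refinement is possible. Final partition (6 blocks): {q9,q12} | {q1,q5} | {q2,q10} | {q11} | {q0} | {q4}.
q9 and q12 lie in the same block of the stable partition, so they are equivalent — no string distinguishes them.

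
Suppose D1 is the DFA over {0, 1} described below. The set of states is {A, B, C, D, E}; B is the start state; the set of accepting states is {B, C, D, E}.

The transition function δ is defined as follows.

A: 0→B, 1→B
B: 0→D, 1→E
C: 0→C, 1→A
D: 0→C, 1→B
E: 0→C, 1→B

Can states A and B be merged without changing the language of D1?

No

Initial partition by acceptance: {B,C,D,E} | {A}.
Split {B,C,D,E} by δ(·,1) → {B,D,E} and {C}.
On input 0, block {B,D,E} splits into {D,E} and {B}.
The partition is now stable with 4 blocks: {D,E} | {A} | {C} | {B}.
A and B end up in different blocks, so they are distinguishable. For instance, the string 'ε' is accepted from only B.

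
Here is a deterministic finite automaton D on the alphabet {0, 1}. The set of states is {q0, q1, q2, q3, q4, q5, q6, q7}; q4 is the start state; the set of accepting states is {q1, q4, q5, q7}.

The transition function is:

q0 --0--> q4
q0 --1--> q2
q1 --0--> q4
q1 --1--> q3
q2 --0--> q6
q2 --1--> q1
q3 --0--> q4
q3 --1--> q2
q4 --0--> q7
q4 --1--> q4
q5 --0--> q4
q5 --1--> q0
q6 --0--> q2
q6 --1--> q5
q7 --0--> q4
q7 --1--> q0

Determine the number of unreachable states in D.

0

A breadth-first search from the start state visits every state.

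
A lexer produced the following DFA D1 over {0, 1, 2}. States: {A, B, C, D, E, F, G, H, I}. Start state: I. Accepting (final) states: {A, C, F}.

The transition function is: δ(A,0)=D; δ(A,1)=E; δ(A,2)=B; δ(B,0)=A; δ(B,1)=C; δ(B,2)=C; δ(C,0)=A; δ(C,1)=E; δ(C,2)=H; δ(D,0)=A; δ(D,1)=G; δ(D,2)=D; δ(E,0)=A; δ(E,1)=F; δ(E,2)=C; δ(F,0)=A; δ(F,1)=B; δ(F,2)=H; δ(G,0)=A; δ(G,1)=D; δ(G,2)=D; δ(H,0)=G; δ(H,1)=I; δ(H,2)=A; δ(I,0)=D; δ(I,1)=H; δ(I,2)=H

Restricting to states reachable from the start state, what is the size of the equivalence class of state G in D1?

Start with accepting vs non-accepting: {A,C,F} | {B,D,E,G,H,I}.
On input 0, block {A,C,F} splits into {C,F} and {A}.
Refine {B,D,E,G,H,I} on symbol 0: members go to different blocks, giving {B,D,E,G} and {H,I}.
Split {B,D,E,G} by δ(·,1) → {B,E} and {D,G}.
Split {H,I} by δ(·,2) → {H} and {I}.
Stable partition: {C,F} | {B,E} | {A} | {H} | {D,G} | {I} — 6 equivalence classes.
State G belongs to the block {D,G}, which has 2 states.

2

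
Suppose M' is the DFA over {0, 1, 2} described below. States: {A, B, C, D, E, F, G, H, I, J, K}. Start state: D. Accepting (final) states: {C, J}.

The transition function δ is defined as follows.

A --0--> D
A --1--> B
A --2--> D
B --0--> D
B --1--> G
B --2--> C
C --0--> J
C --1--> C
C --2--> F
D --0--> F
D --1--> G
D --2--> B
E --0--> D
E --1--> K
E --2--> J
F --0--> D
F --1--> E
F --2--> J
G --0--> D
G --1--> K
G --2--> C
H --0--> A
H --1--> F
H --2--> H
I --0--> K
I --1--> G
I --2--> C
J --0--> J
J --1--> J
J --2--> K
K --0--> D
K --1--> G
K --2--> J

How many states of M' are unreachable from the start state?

3

BFS from D reaches {B, C, D, E, F, G, J, K}; the 3 state(s) A, H, I are never visited.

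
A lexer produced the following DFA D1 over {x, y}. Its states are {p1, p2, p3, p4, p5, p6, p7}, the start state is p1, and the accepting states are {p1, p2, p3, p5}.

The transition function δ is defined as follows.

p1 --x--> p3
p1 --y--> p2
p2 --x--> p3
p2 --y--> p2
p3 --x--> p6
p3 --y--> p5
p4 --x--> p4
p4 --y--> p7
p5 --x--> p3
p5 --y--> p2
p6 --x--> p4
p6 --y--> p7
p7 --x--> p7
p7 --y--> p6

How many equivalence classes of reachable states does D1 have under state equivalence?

3

All states are reachable from the start state.
Start with accepting vs non-accepting: {p1,p2,p3,p5} | {p4,p6,p7}.
On input x, block {p1,p2,p3,p5} splits into {p1,p2,p5} and {p3}.
Stable partition: {p1,p2,p5} | {p4,p6,p7} | {p3} — 3 equivalence classes.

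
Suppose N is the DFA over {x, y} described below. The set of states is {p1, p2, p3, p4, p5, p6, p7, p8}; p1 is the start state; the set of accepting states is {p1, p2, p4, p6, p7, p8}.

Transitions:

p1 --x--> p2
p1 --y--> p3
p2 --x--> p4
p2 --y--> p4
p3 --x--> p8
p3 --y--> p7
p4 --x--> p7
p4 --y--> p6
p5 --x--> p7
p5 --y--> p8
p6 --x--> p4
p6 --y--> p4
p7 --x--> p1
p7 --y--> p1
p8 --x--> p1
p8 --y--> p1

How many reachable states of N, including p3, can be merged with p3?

1

States {p5} cannot be reached from the start state, so discard them.
Initial partition by acceptance: {p1,p2,p4,p6,p7,p8} | {p3}.
Refine {p1,p2,p4,p6,p7,p8} on symbol y: members go to different blocks, giving {p2,p4,p6,p7,p8} and {p1}.
Refine {p2,p4,p6,p7,p8} on symbol x: members go to different blocks, giving {p2,p4,p6} and {p7,p8}.
Split {p2,p4,p6} by δ(·,x) → {p2,p6} and {p4}.
The partition is now stable with 5 blocks: {p2,p6} | {p3} | {p1} | {p7,p8} | {p4}.
State p3 belongs to the block {p3}, which has 1 states.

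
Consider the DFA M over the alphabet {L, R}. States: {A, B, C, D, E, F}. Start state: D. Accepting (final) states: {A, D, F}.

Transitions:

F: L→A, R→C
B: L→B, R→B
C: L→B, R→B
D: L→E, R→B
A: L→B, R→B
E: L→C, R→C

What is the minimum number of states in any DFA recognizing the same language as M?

2

States {A,F} cannot be reached from the start state, so discard them.
Initial partition by acceptance: {D} | {B,C,E}.
The partition is now stable with 2 blocks: {D} | {B,C,E}.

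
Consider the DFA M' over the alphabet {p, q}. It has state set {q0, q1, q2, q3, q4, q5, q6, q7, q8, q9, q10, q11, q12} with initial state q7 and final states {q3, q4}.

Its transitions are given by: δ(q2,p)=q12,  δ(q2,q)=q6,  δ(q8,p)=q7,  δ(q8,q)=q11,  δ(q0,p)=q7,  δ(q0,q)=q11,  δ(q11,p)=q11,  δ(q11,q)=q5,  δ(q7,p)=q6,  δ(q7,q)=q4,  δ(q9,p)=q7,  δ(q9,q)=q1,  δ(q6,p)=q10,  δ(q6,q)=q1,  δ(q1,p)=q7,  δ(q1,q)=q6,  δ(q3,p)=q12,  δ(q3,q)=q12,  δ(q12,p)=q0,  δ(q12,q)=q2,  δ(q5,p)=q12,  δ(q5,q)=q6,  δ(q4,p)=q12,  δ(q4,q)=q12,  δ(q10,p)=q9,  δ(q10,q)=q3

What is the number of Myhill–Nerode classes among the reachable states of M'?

7

States {q8} cannot be reached from the start state, so discard them.
P0 = {q3,q4} | {q0,q1,q2,q5,q6,q7,q9,q10,q11,q12}.
Refine {q0,q1,q2,q5,q6,q7,q9,q10,q11,q12} on symbol q: members go to different blocks, giving {q0,q1,q2,q5,q6,q9,q11,q12} and {q7,q10}.
On input p, block {q0,q1,q2,q5,q6,q9,q11,q12} splits into {q0,q1,q6,q9} and {q2,q5,q11,q12}.
Refine {q0,q1,q6,q9} on symbol q: members go to different blocks, giving {q1,q6,q9} and {q0}.
On input p, block {q2,q5,q11,q12} splits into {q2,q5,q11} and {q12}.
Refine {q2,q5,q11} on symbol p: members go to different blocks, giving {q2,q5} and {q11}.
No further refinement is possible. Final partition (7 blocks): {q3,q4} | {q1,q6,q9} | {q7,q10} | {q2,q5} | {q0} | {q12} | {q11}.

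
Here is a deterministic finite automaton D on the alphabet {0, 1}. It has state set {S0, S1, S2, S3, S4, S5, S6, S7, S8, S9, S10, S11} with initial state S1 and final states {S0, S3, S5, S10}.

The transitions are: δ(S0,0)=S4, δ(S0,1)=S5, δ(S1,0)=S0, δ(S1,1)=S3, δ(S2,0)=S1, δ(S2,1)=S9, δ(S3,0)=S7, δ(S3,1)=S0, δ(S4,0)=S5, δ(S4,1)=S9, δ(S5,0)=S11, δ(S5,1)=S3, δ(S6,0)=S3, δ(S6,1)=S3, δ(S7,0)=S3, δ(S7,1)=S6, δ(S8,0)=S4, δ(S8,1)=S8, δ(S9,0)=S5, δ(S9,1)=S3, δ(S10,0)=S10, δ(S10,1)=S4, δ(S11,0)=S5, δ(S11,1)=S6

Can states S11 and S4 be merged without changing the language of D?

First remove the unreachable states {S2,S8,S10}; 9 states remain.
Initial partition by acceptance: {S0,S3,S5} | {S1,S4,S6,S7,S9,S11}.
On input 1, block {S1,S4,S6,S7,S9,S11} splits into {S1,S6,S9} and {S4,S7,S11}.
No further refinement is possible. Final partition (3 blocks): {S0,S3,S5} | {S1,S6,S9} | {S4,S7,S11}.
S11 and S4 lie in the same block of the stable partition, so they are equivalent — no string distinguishes them.

Yes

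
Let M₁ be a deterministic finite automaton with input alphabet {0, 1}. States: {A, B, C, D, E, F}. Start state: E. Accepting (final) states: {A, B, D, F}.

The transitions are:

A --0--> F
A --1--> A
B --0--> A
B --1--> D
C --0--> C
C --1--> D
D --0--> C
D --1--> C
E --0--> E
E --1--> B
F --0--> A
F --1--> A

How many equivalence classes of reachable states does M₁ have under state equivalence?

5

All states are reachable from the start state.
Initial partition by acceptance: {A,B,D,F} | {C,E}.
On input 0, block {A,B,D,F} splits into {A,B,F} and {D}.
Split {A,B,F} by δ(·,1) → {A,F} and {B}.
Refine {C,E} on symbol 1: members go to different blocks, giving {C} and {E}.
Stable partition: {A,F} | {C} | {D} | {B} | {E} — 5 equivalence classes.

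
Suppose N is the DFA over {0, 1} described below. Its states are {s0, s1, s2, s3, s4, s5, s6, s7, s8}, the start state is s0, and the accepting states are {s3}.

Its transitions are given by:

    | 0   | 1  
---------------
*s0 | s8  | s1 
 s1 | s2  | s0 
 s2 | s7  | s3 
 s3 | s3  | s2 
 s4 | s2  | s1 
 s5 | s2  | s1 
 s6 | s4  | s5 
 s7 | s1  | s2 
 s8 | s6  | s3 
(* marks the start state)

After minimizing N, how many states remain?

P0 = {s3} | {s0,s1,s2,s4,s5,s6,s7,s8}.
On input 1, block {s0,s1,s2,s4,s5,s6,s7,s8} splits into {s0,s1,s4,s5,s6,s7} and {s2,s8}.
On input 0, block {s0,s1,s4,s5,s6,s7} splits into {s0,s1,s4,s5} and {s6,s7}.
Split {s6,s7} by δ(·,1) → {s6} and {s7}.
Refine {s2,s8} on symbol 0: members go to different blocks, giving {s2} and {s8}.
Split {s0,s1,s4,s5} by δ(·,0) → {s1,s4,s5} and {s0}.
Split {s1,s4,s5} by δ(·,1) → {s4,s5} and {s1}.
No further refinement is possible. Final partition (8 blocks): {s3} | {s4,s5} | {s2} | {s6} | {s7} | {s8} | {s0} | {s1}.

8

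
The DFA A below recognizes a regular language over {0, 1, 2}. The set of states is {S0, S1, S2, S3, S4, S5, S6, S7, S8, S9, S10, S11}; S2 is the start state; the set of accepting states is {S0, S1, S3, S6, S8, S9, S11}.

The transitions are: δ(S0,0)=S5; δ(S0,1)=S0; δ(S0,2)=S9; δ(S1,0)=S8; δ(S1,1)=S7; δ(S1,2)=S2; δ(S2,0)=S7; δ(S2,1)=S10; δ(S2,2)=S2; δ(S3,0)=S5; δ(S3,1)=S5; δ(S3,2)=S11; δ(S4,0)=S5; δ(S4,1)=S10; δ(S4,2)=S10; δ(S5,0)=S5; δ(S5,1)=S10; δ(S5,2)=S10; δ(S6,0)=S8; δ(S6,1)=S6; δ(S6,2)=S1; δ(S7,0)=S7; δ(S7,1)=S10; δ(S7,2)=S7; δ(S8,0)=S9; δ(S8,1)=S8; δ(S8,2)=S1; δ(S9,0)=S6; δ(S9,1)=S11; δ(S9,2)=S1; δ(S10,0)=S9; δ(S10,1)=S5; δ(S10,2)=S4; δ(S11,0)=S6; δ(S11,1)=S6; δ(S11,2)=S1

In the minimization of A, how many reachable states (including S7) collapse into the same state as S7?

States {S0,S3} cannot be reached from the start state, so discard them.
Initial partition by acceptance: {S1,S6,S8,S9,S11} | {S2,S4,S5,S7,S10}.
Refine {S1,S6,S8,S9,S11} on symbol 1: members go to different blocks, giving {S6,S8,S9,S11} and {S1}.
Split {S2,S4,S5,S7,S10} by δ(·,0) → {S2,S4,S5,S7} and {S10}.
Split {S2,S4,S5,S7} by δ(·,2) → {S2,S7} and {S4,S5}.
No further refinement is possible. Final partition (5 blocks): {S6,S8,S9,S11} | {S2,S7} | {S1} | {S10} | {S4,S5}.
The equivalence class containing S7 is {S2,S7}, of size 2.

2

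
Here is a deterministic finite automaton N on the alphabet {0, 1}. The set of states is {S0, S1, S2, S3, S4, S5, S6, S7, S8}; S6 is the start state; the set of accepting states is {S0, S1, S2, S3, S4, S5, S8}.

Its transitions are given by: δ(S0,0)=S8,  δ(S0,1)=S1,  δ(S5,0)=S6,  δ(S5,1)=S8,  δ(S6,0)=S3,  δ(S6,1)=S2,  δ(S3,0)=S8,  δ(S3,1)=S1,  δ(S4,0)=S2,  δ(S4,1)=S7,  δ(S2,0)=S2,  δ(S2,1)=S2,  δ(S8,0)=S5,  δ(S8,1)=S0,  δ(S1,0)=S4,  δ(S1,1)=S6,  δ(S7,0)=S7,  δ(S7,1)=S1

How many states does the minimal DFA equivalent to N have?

8

Start with accepting vs non-accepting: {S0,S1,S2,S3,S4,S5,S8} | {S6,S7}.
On input 0, block {S0,S1,S2,S3,S4,S5,S8} splits into {S0,S1,S2,S3,S4,S8} and {S5}.
Refine {S0,S1,S2,S3,S4,S8} on symbol 0: members go to different blocks, giving {S0,S1,S2,S3,S4} and {S8}.
Split {S0,S1,S2,S3,S4} by δ(·,0) → {S1,S2,S4} and {S0,S3}.
Split {S1,S2,S4} by δ(·,1) → {S1,S4} and {S2}.
Split {S1,S4} by δ(·,0) → {S1} and {S4}.
Split {S6,S7} by δ(·,0) → {S6} and {S7}.
No further refinement is possible. Final partition (8 blocks): {S1} | {S6} | {S5} | {S8} | {S0,S3} | {S2} | {S4} | {S7}.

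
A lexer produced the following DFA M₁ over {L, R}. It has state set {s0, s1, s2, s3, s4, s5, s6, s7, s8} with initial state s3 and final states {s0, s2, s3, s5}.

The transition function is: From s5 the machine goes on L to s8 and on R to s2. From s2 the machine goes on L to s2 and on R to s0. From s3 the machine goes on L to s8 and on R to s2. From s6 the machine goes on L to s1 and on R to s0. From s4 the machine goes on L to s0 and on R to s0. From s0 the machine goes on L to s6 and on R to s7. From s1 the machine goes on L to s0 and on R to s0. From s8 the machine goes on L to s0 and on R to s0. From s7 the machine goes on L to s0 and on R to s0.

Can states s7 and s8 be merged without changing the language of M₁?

Yes

States {s4,s5} cannot be reached from the start state, so discard them.
Initial partition by acceptance: {s0,s2,s3} | {s1,s6,s7,s8}.
On input L, block {s0,s2,s3} splits into {s0,s3} and {s2}.
Refine {s0,s3} on symbol R: members go to different blocks, giving {s0} and {s3}.
Refine {s1,s6,s7,s8} on symbol L: members go to different blocks, giving {s1,s7,s8} and {s6}.
No further refinement is possible. Final partition (5 blocks): {s0} | {s1,s7,s8} | {s2} | {s3} | {s6}.
s7 and s8 lie in the same block of the stable partition, so they are equivalent — no string distinguishes them.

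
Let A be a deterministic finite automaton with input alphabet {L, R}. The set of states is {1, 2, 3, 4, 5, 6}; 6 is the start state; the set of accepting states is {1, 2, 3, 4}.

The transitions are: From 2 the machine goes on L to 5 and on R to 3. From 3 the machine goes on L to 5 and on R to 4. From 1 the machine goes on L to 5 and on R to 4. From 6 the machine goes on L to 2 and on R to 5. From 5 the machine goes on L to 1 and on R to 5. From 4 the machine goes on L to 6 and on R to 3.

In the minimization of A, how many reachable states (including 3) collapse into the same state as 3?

All states are reachable from the start state.
Start with accepting vs non-accepting: {1,2,3,4} | {5,6}.
Stable partition: {1,2,3,4} | {5,6} — 2 equivalence classes.
The equivalence class containing 3 is {1,2,3,4}, of size 4.

4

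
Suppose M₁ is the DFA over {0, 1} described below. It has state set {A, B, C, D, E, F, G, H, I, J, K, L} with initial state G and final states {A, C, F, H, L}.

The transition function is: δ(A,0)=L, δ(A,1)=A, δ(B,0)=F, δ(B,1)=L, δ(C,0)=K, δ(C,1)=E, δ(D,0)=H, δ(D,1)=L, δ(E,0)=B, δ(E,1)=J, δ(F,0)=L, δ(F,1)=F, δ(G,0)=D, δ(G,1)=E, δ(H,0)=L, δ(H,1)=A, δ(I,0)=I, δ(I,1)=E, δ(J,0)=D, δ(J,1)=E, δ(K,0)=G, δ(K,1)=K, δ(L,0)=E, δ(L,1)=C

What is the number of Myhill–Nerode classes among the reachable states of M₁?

6

Reachable states from the start: {A,B,C,D,E,F,G,H,J,K,L}. Unreachable: {I} — drop them.
Start with accepting vs non-accepting: {A,C,F,H,L} | {B,D,E,G,J,K}.
On input 0, block {A,C,F,H,L} splits into {A,F,H} and {C,L}.
Refine {B,D,E,G,J,K} on symbol 0: members go to different blocks, giving {E,G,J,K} and {B,D}.
Refine {E,G,J,K} on symbol 0: members go to different blocks, giving {E,G,J} and {K}.
Split {C,L} by δ(·,0) → {C} and {L}.
Stable partition: {A,F,H} | {E,G,J} | {C} | {B,D} | {K} | {L} — 6 equivalence classes.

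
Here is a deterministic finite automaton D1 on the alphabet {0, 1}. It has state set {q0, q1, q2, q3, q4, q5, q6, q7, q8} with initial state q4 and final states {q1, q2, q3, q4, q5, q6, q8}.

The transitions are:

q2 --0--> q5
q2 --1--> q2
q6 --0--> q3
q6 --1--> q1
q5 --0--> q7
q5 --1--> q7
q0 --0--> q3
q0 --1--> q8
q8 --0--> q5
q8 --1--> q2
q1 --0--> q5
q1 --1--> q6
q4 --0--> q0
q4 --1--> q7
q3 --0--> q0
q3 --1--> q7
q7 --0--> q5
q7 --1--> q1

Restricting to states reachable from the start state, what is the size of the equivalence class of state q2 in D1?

4

Initial partition by acceptance: {q1,q2,q3,q4,q5,q6,q8} | {q0,q7}.
Refine {q1,q2,q3,q4,q5,q6,q8} on symbol 0: members go to different blocks, giving {q1,q2,q6,q8} and {q3,q4,q5}.
Stable partition: {q1,q2,q6,q8} | {q0,q7} | {q3,q4,q5} — 3 equivalence classes.
State q2 belongs to the block {q1,q2,q6,q8}, which has 4 states.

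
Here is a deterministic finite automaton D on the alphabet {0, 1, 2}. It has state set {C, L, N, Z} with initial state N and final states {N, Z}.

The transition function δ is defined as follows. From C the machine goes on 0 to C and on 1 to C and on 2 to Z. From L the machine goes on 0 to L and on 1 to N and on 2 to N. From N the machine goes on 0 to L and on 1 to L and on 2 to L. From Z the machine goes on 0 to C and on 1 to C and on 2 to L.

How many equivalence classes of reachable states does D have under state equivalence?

2

States {C,Z} cannot be reached from the start state, so discard them.
P0 = {N} | {L}.
The partition is now stable with 2 blocks: {N} | {L}.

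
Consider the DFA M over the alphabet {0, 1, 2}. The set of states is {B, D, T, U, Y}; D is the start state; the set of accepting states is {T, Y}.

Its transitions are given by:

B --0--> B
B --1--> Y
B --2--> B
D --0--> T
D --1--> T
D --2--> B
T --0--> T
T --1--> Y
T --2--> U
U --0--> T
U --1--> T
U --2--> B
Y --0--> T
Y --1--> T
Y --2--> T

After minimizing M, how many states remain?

4

Start with accepting vs non-accepting: {T,Y} | {B,D,U}.
On input 2, block {T,Y} splits into {Y} and {T}.
On input 0, block {B,D,U} splits into {D,U} and {B}.
Stable partition: {Y} | {D,U} | {T} | {B} — 4 equivalence classes.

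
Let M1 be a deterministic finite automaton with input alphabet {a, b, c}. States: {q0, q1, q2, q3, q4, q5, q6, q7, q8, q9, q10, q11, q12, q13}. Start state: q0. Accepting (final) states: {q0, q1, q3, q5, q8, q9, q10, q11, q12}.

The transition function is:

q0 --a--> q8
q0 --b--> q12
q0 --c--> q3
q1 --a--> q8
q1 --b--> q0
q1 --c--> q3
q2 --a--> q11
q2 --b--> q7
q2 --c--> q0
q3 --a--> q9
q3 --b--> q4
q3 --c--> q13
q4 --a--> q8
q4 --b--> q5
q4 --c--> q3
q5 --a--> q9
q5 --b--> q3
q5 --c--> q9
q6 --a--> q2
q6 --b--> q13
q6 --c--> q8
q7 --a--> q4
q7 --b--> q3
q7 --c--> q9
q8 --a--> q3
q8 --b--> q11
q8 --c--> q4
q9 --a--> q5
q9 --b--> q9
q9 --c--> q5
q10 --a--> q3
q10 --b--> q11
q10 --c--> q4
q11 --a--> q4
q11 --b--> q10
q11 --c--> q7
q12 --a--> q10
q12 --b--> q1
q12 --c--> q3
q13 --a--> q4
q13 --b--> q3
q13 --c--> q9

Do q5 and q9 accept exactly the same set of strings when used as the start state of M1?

No

First remove the unreachable states {q2,q6}; 12 states remain.
Initial partition by acceptance: {q0,q1,q3,q5,q8,q9,q10,q11,q12} | {q4,q7,q13}.
Split {q0,q1,q3,q5,q8,q9,q10,q11,q12} by δ(·,a) → {q0,q1,q3,q5,q8,q9,q10,q12} and {q11}.
On input b, block {q0,q1,q3,q5,q8,q9,q10,q12} splits into {q0,q1,q5,q9,q12} and {q8,q10} and {q3}.
Refine {q0,q1,q5,q9,q12} on symbol a: members go to different blocks, giving {q0,q1,q12} and {q5,q9}.
Split {q4,q7,q13} by δ(·,a) → {q7,q13} and {q4}.
Refine {q5,q9} on symbol b: members go to different blocks, giving {q5} and {q9}.
Stable partition: {q0,q1,q12} | {q7,q13} | {q11} | {q8,q10} | {q3} | {q5} | {q4} | {q9} — 8 equivalence classes.
q5 and q9 end up in different blocks, so they are distinguishable. For instance, the string 'bb' is accepted from only q9.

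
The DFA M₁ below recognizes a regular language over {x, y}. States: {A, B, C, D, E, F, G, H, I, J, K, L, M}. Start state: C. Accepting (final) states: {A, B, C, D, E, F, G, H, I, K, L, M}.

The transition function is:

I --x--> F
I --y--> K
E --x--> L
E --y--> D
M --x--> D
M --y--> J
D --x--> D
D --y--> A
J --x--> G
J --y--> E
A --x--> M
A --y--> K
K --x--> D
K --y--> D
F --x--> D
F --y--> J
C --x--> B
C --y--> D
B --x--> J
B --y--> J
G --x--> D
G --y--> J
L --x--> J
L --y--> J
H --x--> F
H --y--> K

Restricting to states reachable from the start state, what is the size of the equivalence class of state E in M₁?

First remove the unreachable states {F,H,I}; 10 states remain.
Start with accepting vs non-accepting: {A,B,C,D,E,G,K,L,M} | {J}.
Refine {A,B,C,D,E,G,K,L,M} on symbol x: members go to different blocks, giving {A,C,D,E,G,K,M} and {B,L}.
Refine {A,C,D,E,G,K,M} on symbol x: members go to different blocks, giving {A,D,G,K,M} and {C,E}.
Split {A,D,G,K,M} by δ(·,y) → {A,D,K} and {G,M}.
Split {A,D,K} by δ(·,x) → {D,K} and {A}.
On input y, block {D,K} splits into {D} and {K}.
No further refinement is possible. Final partition (7 blocks): {D} | {J} | {B,L} | {C,E} | {G,M} | {A} | {K}.
State E belongs to the block {C,E}, which has 2 states.

2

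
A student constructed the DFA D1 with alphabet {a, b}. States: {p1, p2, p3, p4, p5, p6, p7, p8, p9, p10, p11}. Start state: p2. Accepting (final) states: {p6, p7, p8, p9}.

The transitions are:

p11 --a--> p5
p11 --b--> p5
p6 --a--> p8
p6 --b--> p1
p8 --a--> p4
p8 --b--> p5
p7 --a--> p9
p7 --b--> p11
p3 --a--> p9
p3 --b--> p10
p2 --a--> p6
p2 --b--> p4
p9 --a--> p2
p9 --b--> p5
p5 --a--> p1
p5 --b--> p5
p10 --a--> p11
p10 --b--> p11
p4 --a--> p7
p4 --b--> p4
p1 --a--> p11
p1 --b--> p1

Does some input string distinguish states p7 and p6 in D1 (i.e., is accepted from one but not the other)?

States {p3,p10} cannot be reached from the start state, so discard them.
Initial partition by acceptance: {p6,p7,p8,p9} | {p1,p2,p4,p5,p11}.
Refine {p6,p7,p8,p9} on symbol a: members go to different blocks, giving {p6,p7} and {p8,p9}.
Split {p1,p2,p4,p5,p11} by δ(·,a) → {p1,p5,p11} and {p2,p4}.
The partition is now stable with 4 blocks: {p6,p7} | {p1,p5,p11} | {p8,p9} | {p2,p4}.
p7 and p6 lie in the same block of the stable partition, so they are equivalent — no string distinguishes them.

No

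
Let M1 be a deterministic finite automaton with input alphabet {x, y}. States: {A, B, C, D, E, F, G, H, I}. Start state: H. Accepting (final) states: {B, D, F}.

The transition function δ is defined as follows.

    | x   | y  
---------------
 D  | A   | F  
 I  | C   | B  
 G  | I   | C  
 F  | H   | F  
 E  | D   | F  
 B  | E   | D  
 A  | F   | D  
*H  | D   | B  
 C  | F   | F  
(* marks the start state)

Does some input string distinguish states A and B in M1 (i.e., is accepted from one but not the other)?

First remove the unreachable states {C,G,I}; 6 states remain.
Initial partition by acceptance: {B,D,F} | {A,E,H}.
Stable partition: {B,D,F} | {A,E,H} — 2 equivalence classes.
A and B end up in different blocks, so they are distinguishable. For instance, the string 'ε' is accepted from only B.

Yes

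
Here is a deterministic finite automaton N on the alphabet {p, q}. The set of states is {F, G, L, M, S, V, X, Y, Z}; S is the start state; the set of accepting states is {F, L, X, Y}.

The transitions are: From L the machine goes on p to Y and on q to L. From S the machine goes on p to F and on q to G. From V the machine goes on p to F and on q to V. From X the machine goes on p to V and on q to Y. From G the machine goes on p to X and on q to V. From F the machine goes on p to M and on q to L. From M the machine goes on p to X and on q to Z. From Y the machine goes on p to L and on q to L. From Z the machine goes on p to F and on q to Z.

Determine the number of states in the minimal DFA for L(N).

Every state is reachable, so we keep all 9.
Initial partition by acceptance: {F,L,X,Y} | {G,M,S,V,Z}.
Refine {F,L,X,Y} on symbol p: members go to different blocks, giving {F,X} and {L,Y}.
No further refinement is possible. Final partition (3 blocks): {F,X} | {G,M,S,V,Z} | {L,Y}.

3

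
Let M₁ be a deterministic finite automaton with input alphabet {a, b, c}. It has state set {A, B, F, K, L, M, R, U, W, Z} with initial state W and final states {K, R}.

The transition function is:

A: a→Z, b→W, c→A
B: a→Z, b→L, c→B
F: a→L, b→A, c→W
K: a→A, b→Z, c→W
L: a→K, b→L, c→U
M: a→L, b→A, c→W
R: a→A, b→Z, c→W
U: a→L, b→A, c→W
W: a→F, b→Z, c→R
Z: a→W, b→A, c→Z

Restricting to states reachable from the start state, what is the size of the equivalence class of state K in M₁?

First remove the unreachable states {B,M}; 8 states remain.
Initial partition by acceptance: {K,R} | {A,F,L,U,W,Z}.
Refine {A,F,L,U,W,Z} on symbol a: members go to different blocks, giving {A,F,U,W,Z} and {L}.
On input a, block {A,F,U,W,Z} splits into {A,W,Z} and {F,U}.
Refine {A,W,Z} on symbol a: members go to different blocks, giving {A,Z} and {W}.
Split {A,Z} by δ(·,a) → {A} and {Z}.
Stable partition: {K,R} | {A} | {L} | {F,U} | {W} | {Z} — 6 equivalence classes.
The equivalence class containing K is {K,R}, of size 2.

2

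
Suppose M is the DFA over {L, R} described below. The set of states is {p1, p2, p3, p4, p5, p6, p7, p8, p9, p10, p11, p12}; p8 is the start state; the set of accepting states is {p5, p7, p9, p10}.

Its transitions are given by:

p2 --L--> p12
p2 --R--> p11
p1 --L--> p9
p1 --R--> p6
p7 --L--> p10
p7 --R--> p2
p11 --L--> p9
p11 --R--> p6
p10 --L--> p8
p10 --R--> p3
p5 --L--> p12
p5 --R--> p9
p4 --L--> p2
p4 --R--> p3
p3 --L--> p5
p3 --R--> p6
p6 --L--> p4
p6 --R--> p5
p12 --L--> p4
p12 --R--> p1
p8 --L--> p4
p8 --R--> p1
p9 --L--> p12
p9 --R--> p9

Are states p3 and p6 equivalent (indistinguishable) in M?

Reachable states from the start: {p1,p2,p3,p4,p5,p6,p8,p9,p11,p12}. Unreachable: {p7,p10} — drop them.
Start with accepting vs non-accepting: {p5,p9} | {p1,p2,p3,p4,p6,p8,p11,p12}.
Refine {p1,p2,p3,p4,p6,p8,p11,p12} on symbol L: members go to different blocks, giving {p2,p4,p6,p8,p12} and {p1,p3,p11}.
Refine {p2,p4,p6,p8,p12} on symbol R: members go to different blocks, giving {p2,p4,p8,p12} and {p6}.
Stable partition: {p5,p9} | {p2,p4,p8,p12} | {p1,p3,p11} | {p6} — 4 equivalence classes.
p3 and p6 end up in different blocks, so they are distinguishable. For instance, the string 'L' is accepted from only p3.

No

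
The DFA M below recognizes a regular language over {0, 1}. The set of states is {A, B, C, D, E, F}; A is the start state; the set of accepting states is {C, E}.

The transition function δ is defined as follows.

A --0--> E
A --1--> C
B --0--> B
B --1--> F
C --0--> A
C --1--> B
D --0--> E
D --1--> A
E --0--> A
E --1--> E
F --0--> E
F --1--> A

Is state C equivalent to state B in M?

No

States {D} cannot be reached from the start state, so discard them.
Start with accepting vs non-accepting: {C,E} | {A,B,F}.
Refine {C,E} on symbol 1: members go to different blocks, giving {C} and {E}.
Refine {A,B,F} on symbol 0: members go to different blocks, giving {A,F} and {B}.
On input 1, block {A,F} splits into {A} and {F}.
Stable partition: {C} | {A} | {E} | {B} | {F} — 5 equivalence classes.
C and B end up in different blocks, so they are distinguishable. For instance, the string 'ε' is accepted from only C.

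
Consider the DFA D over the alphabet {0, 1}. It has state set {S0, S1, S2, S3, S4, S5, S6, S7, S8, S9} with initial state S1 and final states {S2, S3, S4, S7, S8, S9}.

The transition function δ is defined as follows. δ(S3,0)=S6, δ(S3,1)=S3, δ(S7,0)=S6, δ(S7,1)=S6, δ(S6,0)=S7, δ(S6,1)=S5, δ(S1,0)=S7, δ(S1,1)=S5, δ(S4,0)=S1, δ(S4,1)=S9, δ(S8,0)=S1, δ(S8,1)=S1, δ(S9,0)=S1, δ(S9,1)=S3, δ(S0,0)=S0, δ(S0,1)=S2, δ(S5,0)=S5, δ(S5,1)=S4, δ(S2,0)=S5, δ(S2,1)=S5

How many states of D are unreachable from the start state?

3

No path from S1 leads to S0, S2, S8; the other 7 states are all reachable.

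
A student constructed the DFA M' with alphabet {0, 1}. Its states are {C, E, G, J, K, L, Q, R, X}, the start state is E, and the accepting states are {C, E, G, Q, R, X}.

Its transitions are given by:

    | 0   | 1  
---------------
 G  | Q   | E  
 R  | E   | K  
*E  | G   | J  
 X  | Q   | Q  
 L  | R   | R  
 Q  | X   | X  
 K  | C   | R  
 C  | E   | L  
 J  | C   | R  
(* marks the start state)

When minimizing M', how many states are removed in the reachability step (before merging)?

Exploring from E, all states are eventually visited, so none are unreachable.

0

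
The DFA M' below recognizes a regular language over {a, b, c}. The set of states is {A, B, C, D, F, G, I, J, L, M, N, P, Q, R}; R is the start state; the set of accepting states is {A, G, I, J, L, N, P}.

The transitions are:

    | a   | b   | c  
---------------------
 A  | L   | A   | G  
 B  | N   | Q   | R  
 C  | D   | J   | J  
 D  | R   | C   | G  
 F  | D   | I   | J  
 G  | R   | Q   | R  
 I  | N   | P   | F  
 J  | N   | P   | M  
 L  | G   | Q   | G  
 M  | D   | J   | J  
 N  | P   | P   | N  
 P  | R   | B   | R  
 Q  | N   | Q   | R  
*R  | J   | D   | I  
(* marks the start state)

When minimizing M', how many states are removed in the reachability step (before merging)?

BFS from R reaches {B, C, D, F, G, I, J, M, N, P, Q, R}; the 2 state(s) A, L are never visited.

2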